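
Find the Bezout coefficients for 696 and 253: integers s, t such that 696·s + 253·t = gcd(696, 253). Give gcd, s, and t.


Euclidean algorithm on (696, 253) — divide until remainder is 0:
  696 = 2 · 253 + 190
  253 = 1 · 190 + 63
  190 = 3 · 63 + 1
  63 = 63 · 1 + 0
gcd(696, 253) = 1.
Track Bezout coefficients alongside the remainders: start with r₀ = 696 = a·1 + b·0 (s = 1, t = 0) and r₁ = 253 = a·0 + b·1 (s = 0, t = 1); each new remainder r_{k+1} = r_{k-1} − q_k·r_k inherits s_{k+1} = s_{k-1} − q_k·s_k, t_{k+1} = t_{k-1} − q_k·t_k, so r_k = a·s_k + b·t_k at every step:
  q = 2: r = 190, s = 1 − 2·0 = 1, t = 0 − 2·1 = -2  (check: 696·1 + 253·(-2) = 190)
  q = 1: r = 63, s = 0 − 1·1 = -1, t = 1 − 1·(-2) = 3  (check: 696·(-1) + 253·3 = 63)
  q = 3: r = 1, s = 1 − 3·(-1) = 4, t = -2 − 3·3 = -11  (check: 696·4 + 253·(-11) = 1)
The row with r = 1 (the gcd) gives the Bezout coefficients s = 4, t = -11.
Result: 696 · (4) + 253 · (-11) = 1.

gcd(696, 253) = 1; s = 4, t = -11 (check: 696·4 + 253·(-11) = 1).


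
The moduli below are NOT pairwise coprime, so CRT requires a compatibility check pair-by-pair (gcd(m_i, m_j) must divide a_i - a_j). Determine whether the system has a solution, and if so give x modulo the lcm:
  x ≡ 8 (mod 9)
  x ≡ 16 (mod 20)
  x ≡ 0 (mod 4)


Moduli 9, 20, 4 are not pairwise coprime, so CRT works modulo lcm(m_i) when all pairwise compatibility conditions hold.
Pairwise compatibility: gcd(m_i, m_j) must divide a_i - a_j for every pair.
Merge one congruence at a time:
  Start: x ≡ 8 (mod 9).
  Combine with x ≡ 16 (mod 20): gcd(9, 20) = 1; 16 - 8 = 8, which IS divisible by 1, so compatible.
    Write x = 8 + 9·t and substitute into x ≡ 16 (mod 20): 9·t ≡ 16 − 8 = 8 (mod 20).
    The inverse of 9 mod 20 is 9 (since 9·9 = 81 = 4·20 + 1), so t ≡ 9·8 = 72 ≡ 12 (mod 20).
    Then x = 8 + 9·12 = 116, valid modulo lcm(9, 20) = 180: x ≡ 116 (mod 180).
  Combine with x ≡ 0 (mod 4): gcd(180, 4) = 4; 0 - 116 = -116, which IS divisible by 4, so compatible.
    Write x = 116 + 180·t and substitute into x ≡ 0 (mod 4): 180·t ≡ 0 − 116 = -116 (mod 4).
    Divide the congruence (and modulus) by g = 4: 45·t ≡ -29 (mod 1).
    Modulo 1 every t works; take t = 0.
    Then x = 116 + 180·0 = 116, valid modulo lcm(180, 4) = 180: x ≡ 116 (mod 180).
Verify: 116 mod 9 = 8, 116 mod 20 = 16, 116 mod 4 = 0.

x ≡ 116 (mod 180).


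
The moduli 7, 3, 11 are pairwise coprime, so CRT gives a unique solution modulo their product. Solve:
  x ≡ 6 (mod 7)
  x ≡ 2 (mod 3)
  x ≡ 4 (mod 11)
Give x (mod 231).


Moduli 7, 3, 11 are pairwise coprime; by CRT there is a unique solution modulo M = 7 · 3 · 11 = 231.
Solve pairwise, accumulating the modulus:
  Start with x ≡ 6 (mod 7).
  Combine with x ≡ 2 (mod 3): since gcd(7, 3) = 1, we get a unique residue mod 21.
    Write x = 6 + 7·t and substitute into x ≡ 2 (mod 3): 7·t ≡ 2 − 6 = -4 (mod 3).
    Reduce coefficients mod 3: 1·t ≡ 2 (mod 3).
    So t ≡ 2 (mod 3).
    Then x = 6 + 7·2 = 20, valid modulo lcm(7, 3) = 21: x ≡ 20 (mod 21).
  Combine with x ≡ 4 (mod 11): since gcd(21, 11) = 1, we get a unique residue mod 231.
    Write x = 20 + 21·t and substitute into x ≡ 4 (mod 11): 21·t ≡ 4 − 20 = -16 (mod 11).
    Reduce coefficients mod 11: 10·t ≡ 6 (mod 11).
    The inverse of 10 mod 11 is 10 (since 10·10 = 100 = 9·11 + 1), so t ≡ 10·6 = 60 ≡ 5 (mod 11).
    Then x = 20 + 21·5 = 125, valid modulo lcm(21, 11) = 231: x ≡ 125 (mod 231).
Verify: 125 mod 7 = 6 ✓, 125 mod 3 = 2 ✓, 125 mod 11 = 4 ✓.

x ≡ 125 (mod 231).


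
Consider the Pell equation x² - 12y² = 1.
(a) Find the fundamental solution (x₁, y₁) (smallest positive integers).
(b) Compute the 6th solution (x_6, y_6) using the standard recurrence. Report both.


Step 1: Find the fundamental solution (x₁, y₁) of x² - 12y² = 1.
  Expand √12 as a continued fraction. a₀ = ⌊√12⌋ = 3; iterate m_{k+1} = d_k·a_k − m_k, d_{k+1} = (12 − m_{k+1}²)/d_k, a_{k+1} = ⌊(a₀ + m_{k+1})/d_{k+1}⌋ (starting m₀ = 0, d₀ = 1), with convergents p_k = a_k·p_{k-1} + p_{k-2}, q_k = a_k·q_{k-1} + q_{k-2} (p₋₁ = 1, q₋₁ = 0):
  k = 0: a₀ = 3; p₀/q₀ = 3/1; p₀² − 12·q₀² = 9 − 12 = -3.
  k = 1: m = 3, d = 3, a = ⌊(3 + 3)/3⌋ = 2; p/q = (2·3 + 1)/(2·1 + 0) = 7/2; p² − 12·q² = 49 − 48 = 1.
  The first convergent with p² − 12·q² = 1 gives the fundamental solution (x₁, y₁) = (7, 2).
Step 2: Apply the recurrence (x_{n+1}, y_{n+1}) = (x₁x_n + 12y₁y_n, x₁y_n + y₁x_n) repeatedly.
  From (x_1, y_1) = (7, 2): x_2 = 7·7 + 12·2·2 = 97; y_2 = 7·2 + 2·7 = 28.
  From (x_2, y_2) = (97, 28): x_3 = 7·97 + 12·2·28 = 1351; y_3 = 7·28 + 2·97 = 390.
  From (x_3, y_3) = (1351, 390): x_4 = 7·1351 + 12·2·390 = 18817; y_4 = 7·390 + 2·1351 = 5432.
  From (x_4, y_4) = (18817, 5432): x_5 = 7·18817 + 12·2·5432 = 262087; y_5 = 7·5432 + 2·18817 = 75658.
  From (x_5, y_5) = (262087, 75658): x_6 = 7·262087 + 12·2·75658 = 3650401; y_6 = 7·75658 + 2·262087 = 1053780.
Step 3: Verify x_6² - 12·y_6² = 13325427460801 - 13325427460800 = 1 (should be 1). ✓

(x_1, y_1) = (7, 2); (x_6, y_6) = (3650401, 1053780).


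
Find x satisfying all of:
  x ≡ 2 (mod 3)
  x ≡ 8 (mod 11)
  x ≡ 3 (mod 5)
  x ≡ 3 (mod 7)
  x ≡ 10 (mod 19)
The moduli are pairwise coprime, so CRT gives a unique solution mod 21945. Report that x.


Product of moduli M = 3 · 11 · 5 · 7 · 19 = 21945.
Merge one congruence at a time:
  Start: x ≡ 2 (mod 3).
  Combine with x ≡ 8 (mod 11); new modulus lcm = 33.
    Write x = 2 + 3·t and substitute into x ≡ 8 (mod 11): 3·t ≡ 8 − 2 = 6 (mod 11).
    The inverse of 3 mod 11 is 4 (since 3·4 = 12 = 1·11 + 1), so t ≡ 4·6 = 24 ≡ 2 (mod 11).
    Then x = 2 + 3·2 = 8, valid modulo lcm(3, 11) = 33: x ≡ 8 (mod 33).
  Combine with x ≡ 3 (mod 5); new modulus lcm = 165.
    Write x = 8 + 33·t and substitute into x ≡ 3 (mod 5): 33·t ≡ 3 − 8 = -5 (mod 5).
    Reduce coefficients mod 5: 3·t ≡ 0 (mod 5).
    The inverse of 3 mod 5 is 2 (since 3·2 = 6 = 1·5 + 1), so t ≡ 2·0 = 0 ≡ 0 (mod 5).
    Then x = 8 + 33·0 = 8, valid modulo lcm(33, 5) = 165: x ≡ 8 (mod 165).
  Combine with x ≡ 3 (mod 7); new modulus lcm = 1155.
    Write x = 8 + 165·t and substitute into x ≡ 3 (mod 7): 165·t ≡ 3 − 8 = -5 (mod 7).
    Reduce coefficients mod 7: 4·t ≡ 2 (mod 7).
    The inverse of 4 mod 7 is 2 (since 4·2 = 8 = 1·7 + 1), so t ≡ 2·2 = 4 ≡ 4 (mod 7).
    Then x = 8 + 165·4 = 668, valid modulo lcm(165, 7) = 1155: x ≡ 668 (mod 1155).
  Combine with x ≡ 10 (mod 19); new modulus lcm = 21945.
    Write x = 668 + 1155·t and substitute into x ≡ 10 (mod 19): 1155·t ≡ 10 − 668 = -658 (mod 19).
    Reduce coefficients mod 19: 15·t ≡ 7 (mod 19).
    The inverse of 15 mod 19 is 14 (since 15·14 = 210 = 11·19 + 1), so t ≡ 14·7 = 98 ≡ 3 (mod 19).
    Then x = 668 + 1155·3 = 4133, valid modulo lcm(1155, 19) = 21945: x ≡ 4133 (mod 21945).
Verify against each original: 4133 mod 3 = 2, 4133 mod 11 = 8, 4133 mod 5 = 3, 4133 mod 7 = 3, 4133 mod 19 = 10.

x ≡ 4133 (mod 21945).


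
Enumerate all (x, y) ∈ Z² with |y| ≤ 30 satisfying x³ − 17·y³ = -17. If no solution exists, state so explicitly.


The equation is x³ - 17y³ = -17. For fixed y, x³ = 17·y³ − 17, so a solution requires the RHS to be a perfect cube.
Strategy: iterate y from -30 to 30, compute RHS = 17·y³ − 17, and check whether it is a (positive or negative) perfect cube.
Check small values of y:
  y = 0: RHS = -17 is not a perfect cube.
  y = 1: RHS = 0 = (0)³ ⇒ x = 0 works.
  y = -1: RHS = -34 is not a perfect cube.
  y = 2: RHS = 119 is not a perfect cube.
  y = -2: RHS = -153 is not a perfect cube.
  y = 3: RHS = 442 is not a perfect cube.
  y = -3: RHS = -476 is not a perfect cube.
Continuing the search up to |y| = 30 finds no further solutions beyond those listed.
Collected solutions: (0, 1).

Solutions (with |y| ≤ 30): (0, 1).


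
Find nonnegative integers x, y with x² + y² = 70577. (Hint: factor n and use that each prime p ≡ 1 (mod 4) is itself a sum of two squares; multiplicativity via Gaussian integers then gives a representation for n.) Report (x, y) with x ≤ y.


Step 1: Factor n = 70577 = 13 · 61 · 89.
Step 2: Check the mod-4 condition on each prime factor: 13 ≡ 1 (mod 4), exponent 1; 61 ≡ 1 (mod 4), exponent 1; 89 ≡ 1 (mod 4), exponent 1.
All primes ≡ 3 (mod 4) appear to even exponent (or don't appear), so by the two-squares theorem n IS expressible as a sum of two squares.
Step 3: Build a representation. Here n = 13 · 61 · 89 is a product of primes ≡ 1 (mod 4). Each prime p ≡ 1 (mod 4) is itself a sum of two squares; find a² by testing p − a² for a perfect square:
  13: 13 − 1² = 12, 13 − 2² = 9 = 3² ⇒ 13 = 2² + 3².
  61: 61 − 1² = 60, 61 − 2² = 57, 61 − 3² = 52, 61 − 4² = 45, 61 − 5² = 36 = 6² ⇒ 61 = 5² + 6².
  89: 89 − 1² = 88, 89 − 2² = 85, 89 − 3² = 80, 89 − 4² = 73, 89 − 5² = 64 = 8² ⇒ 89 = 5² + 8².
  Combine using the Brahmagupta–Fibonacci identity (a² + b²)(c² + d²) = (ac − bd)² + (ad + bc)² = (ac + bd)² + (ad − bc)²:
  13 · 61 = 793: from (2² + 3²)(5² + 6²), take (2·5 − 3·6, 2·6 + 3·5) = (10 − 18, 12 + 15) = (-8, 27); dropping signs (only squares matter) gives (8, 27); check 8² + 27² = 64 + 729 = 793 ✓.
  793 · 89 = 70577: from (8² + 27²)(5² + 8²), take (8·5 − 27·8, 8·8 + 27·5) = (40 − 216, 64 + 135) = (-176, 199); dropping signs (only squares matter) gives (176, 199); check 176² + 199² = 30976 + 39601 = 70577 ✓.
Step 4: Order so x ≤ y and verify: 176² + 199² = 30976 + 39601 = 70577 = n. ✓

n = 70577 = 176² + 199² (one valid representation with x ≤ y).


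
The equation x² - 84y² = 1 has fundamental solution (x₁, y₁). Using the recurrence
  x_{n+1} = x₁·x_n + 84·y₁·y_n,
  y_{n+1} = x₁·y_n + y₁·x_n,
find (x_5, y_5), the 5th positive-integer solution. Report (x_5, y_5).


Step 1: Find the fundamental solution (x₁, y₁) of x² - 84y² = 1.
  Expand √84 as a continued fraction. a₀ = ⌊√84⌋ = 9; iterate m_{k+1} = d_k·a_k − m_k, d_{k+1} = (84 − m_{k+1}²)/d_k, a_{k+1} = ⌊(a₀ + m_{k+1})/d_{k+1}⌋ (starting m₀ = 0, d₀ = 1), with convergents p_k = a_k·p_{k-1} + p_{k-2}, q_k = a_k·q_{k-1} + q_{k-2} (p₋₁ = 1, q₋₁ = 0):
  k = 0: a₀ = 9; p₀/q₀ = 9/1; p₀² − 84·q₀² = 81 − 84 = -3.
  k = 1: m = 9, d = 3, a = ⌊(9 + 9)/3⌋ = 6; p/q = (6·9 + 1)/(6·1 + 0) = 55/6; p² − 84·q² = 3025 − 3024 = 1.
  The first convergent with p² − 84·q² = 1 gives the fundamental solution (x₁, y₁) = (55, 6).
Step 2: Apply the recurrence (x_{n+1}, y_{n+1}) = (x₁x_n + 84y₁y_n, x₁y_n + y₁x_n) repeatedly.
  From (x_1, y_1) = (55, 6): x_2 = 55·55 + 84·6·6 = 6049; y_2 = 55·6 + 6·55 = 660.
  From (x_2, y_2) = (6049, 660): x_3 = 55·6049 + 84·6·660 = 665335; y_3 = 55·660 + 6·6049 = 72594.
  From (x_3, y_3) = (665335, 72594): x_4 = 55·665335 + 84·6·72594 = 73180801; y_4 = 55·72594 + 6·665335 = 7984680.
  From (x_4, y_4) = (73180801, 7984680): x_5 = 55·73180801 + 84·6·7984680 = 8049222775; y_5 = 55·7984680 + 6·73180801 = 878242206.
Step 3: Verify x_5² - 84·y_5² = 64789987281578700625 - 64789987281578700624 = 1 (should be 1). ✓

(x_1, y_1) = (55, 6); (x_5, y_5) = (8049222775, 878242206).


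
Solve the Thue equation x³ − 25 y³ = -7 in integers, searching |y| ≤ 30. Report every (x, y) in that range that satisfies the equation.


The equation is x³ - 25y³ = -7. For fixed y, x³ = 25·y³ − 7, so a solution requires the RHS to be a perfect cube.
Strategy: iterate y from -30 to 30, compute RHS = 25·y³ − 7, and check whether it is a (positive or negative) perfect cube.
Check small values of y:
  y = 0: RHS = -7 is not a perfect cube.
  y = 1: RHS = 18 is not a perfect cube.
  y = -1: RHS = -32 is not a perfect cube.
  y = 2: RHS = 193 is not a perfect cube.
  y = -2: RHS = -207 is not a perfect cube.
  y = 3: RHS = 668 is not a perfect cube.
  y = -3: RHS = -682 is not a perfect cube.
Continuing the search up to |y| = 30 finds no solutions either.
No (x, y) in the scanned range satisfies the equation.

No integer solutions with |y| ≤ 30.


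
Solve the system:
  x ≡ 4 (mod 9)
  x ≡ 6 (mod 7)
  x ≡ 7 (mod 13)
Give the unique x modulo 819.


Moduli 9, 7, 13 are pairwise coprime; by CRT there is a unique solution modulo M = 9 · 7 · 13 = 819.
Solve pairwise, accumulating the modulus:
  Start with x ≡ 4 (mod 9).
  Combine with x ≡ 6 (mod 7): since gcd(9, 7) = 1, we get a unique residue mod 63.
    Write x = 4 + 9·t and substitute into x ≡ 6 (mod 7): 9·t ≡ 6 − 4 = 2 (mod 7).
    Reduce coefficients mod 7: 2·t ≡ 2 (mod 7).
    The inverse of 2 mod 7 is 4 (since 2·4 = 8 = 1·7 + 1), so t ≡ 4·2 = 8 ≡ 1 (mod 7).
    Then x = 4 + 9·1 = 13, valid modulo lcm(9, 7) = 63: x ≡ 13 (mod 63).
  Combine with x ≡ 7 (mod 13): since gcd(63, 13) = 1, we get a unique residue mod 819.
    Write x = 13 + 63·t and substitute into x ≡ 7 (mod 13): 63·t ≡ 7 − 13 = -6 (mod 13).
    Reduce coefficients mod 13: 11·t ≡ 7 (mod 13).
    The inverse of 11 mod 13 is 6 (since 11·6 = 66 = 5·13 + 1), so t ≡ 6·7 = 42 ≡ 3 (mod 13).
    Then x = 13 + 63·3 = 202, valid modulo lcm(63, 13) = 819: x ≡ 202 (mod 819).
Verify: 202 mod 9 = 4 ✓, 202 mod 7 = 6 ✓, 202 mod 13 = 7 ✓.

x ≡ 202 (mod 819).


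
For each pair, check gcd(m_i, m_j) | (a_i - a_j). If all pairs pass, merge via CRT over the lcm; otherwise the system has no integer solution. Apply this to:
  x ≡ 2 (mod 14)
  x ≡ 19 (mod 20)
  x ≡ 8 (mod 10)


Moduli 14, 20, 10 are not pairwise coprime, so CRT works modulo lcm(m_i) when all pairwise compatibility conditions hold.
Pairwise compatibility: gcd(m_i, m_j) must divide a_i - a_j for every pair.
Merge one congruence at a time:
  Start: x ≡ 2 (mod 14).
  Combine with x ≡ 19 (mod 20): gcd(14, 20) = 2, and 19 - 2 = 17 is NOT divisible by 2.
    ⇒ system is inconsistent (no integer solution).

No solution (the system is inconsistent).


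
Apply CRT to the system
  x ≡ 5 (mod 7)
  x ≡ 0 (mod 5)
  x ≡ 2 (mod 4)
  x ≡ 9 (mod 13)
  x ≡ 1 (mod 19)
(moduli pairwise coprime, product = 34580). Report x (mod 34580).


Product of moduli M = 7 · 5 · 4 · 13 · 19 = 34580.
Merge one congruence at a time:
  Start: x ≡ 5 (mod 7).
  Combine with x ≡ 0 (mod 5); new modulus lcm = 35.
    Write x = 5 + 7·t and substitute into x ≡ 0 (mod 5): 7·t ≡ 0 − 5 = -5 (mod 5).
    Reduce coefficients mod 5: 2·t ≡ 0 (mod 5).
    The inverse of 2 mod 5 is 3 (since 2·3 = 6 = 1·5 + 1), so t ≡ 3·0 = 0 ≡ 0 (mod 5).
    Then x = 5 + 7·0 = 5, valid modulo lcm(7, 5) = 35: x ≡ 5 (mod 35).
  Combine with x ≡ 2 (mod 4); new modulus lcm = 140.
    Write x = 5 + 35·t and substitute into x ≡ 2 (mod 4): 35·t ≡ 2 − 5 = -3 (mod 4).
    Reduce coefficients mod 4: 3·t ≡ 1 (mod 4).
    The inverse of 3 mod 4 is 3 (since 3·3 = 9 = 2·4 + 1), so t ≡ 3·1 = 3 ≡ 3 (mod 4).
    Then x = 5 + 35·3 = 110, valid modulo lcm(35, 4) = 140: x ≡ 110 (mod 140).
  Combine with x ≡ 9 (mod 13); new modulus lcm = 1820.
    Write x = 110 + 140·t and substitute into x ≡ 9 (mod 13): 140·t ≡ 9 − 110 = -101 (mod 13).
    Reduce coefficients mod 13: 10·t ≡ 3 (mod 13).
    The inverse of 10 mod 13 is 4 (since 10·4 = 40 = 3·13 + 1), so t ≡ 4·3 = 12 ≡ 12 (mod 13).
    Then x = 110 + 140·12 = 1790, valid modulo lcm(140, 13) = 1820: x ≡ 1790 (mod 1820).
  Combine with x ≡ 1 (mod 19); new modulus lcm = 34580.
    Write x = 1790 + 1820·t and substitute into x ≡ 1 (mod 19): 1820·t ≡ 1 − 1790 = -1789 (mod 19).
    Reduce coefficients mod 19: 15·t ≡ 16 (mod 19).
    The inverse of 15 mod 19 is 14 (since 15·14 = 210 = 11·19 + 1), so t ≡ 14·16 = 224 ≡ 15 (mod 19).
    Then x = 1790 + 1820·15 = 29090, valid modulo lcm(1820, 19) = 34580: x ≡ 29090 (mod 34580).
Verify against each original: 29090 mod 7 = 5, 29090 mod 5 = 0, 29090 mod 4 = 2, 29090 mod 13 = 9, 29090 mod 19 = 1.

x ≡ 29090 (mod 34580).


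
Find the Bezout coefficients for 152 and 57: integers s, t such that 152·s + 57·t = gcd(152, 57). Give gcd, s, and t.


Euclidean algorithm on (152, 57) — divide until remainder is 0:
  152 = 2 · 57 + 38
  57 = 1 · 38 + 19
  38 = 2 · 19 + 0
gcd(152, 57) = 19.
Track Bezout coefficients alongside the remainders: start with r₀ = 152 = a·1 + b·0 (s = 1, t = 0) and r₁ = 57 = a·0 + b·1 (s = 0, t = 1); each new remainder r_{k+1} = r_{k-1} − q_k·r_k inherits s_{k+1} = s_{k-1} − q_k·s_k, t_{k+1} = t_{k-1} − q_k·t_k, so r_k = a·s_k + b·t_k at every step:
  q = 2: r = 38, s = 1 − 2·0 = 1, t = 0 − 2·1 = -2  (check: 152·1 + 57·(-2) = 38)
  q = 1: r = 19, s = 0 − 1·1 = -1, t = 1 − 1·(-2) = 3  (check: 152·(-1) + 57·3 = 19)
The row with r = 19 (the gcd) gives the Bezout coefficients s = -1, t = 3.
Result: 152 · (-1) + 57 · (3) = 19.

gcd(152, 57) = 19; s = -1, t = 3 (check: 152·(-1) + 57·3 = 19).


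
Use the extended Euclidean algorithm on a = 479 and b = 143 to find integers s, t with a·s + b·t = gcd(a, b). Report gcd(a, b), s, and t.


Euclidean algorithm on (479, 143) — divide until remainder is 0:
  479 = 3 · 143 + 50
  143 = 2 · 50 + 43
  50 = 1 · 43 + 7
  43 = 6 · 7 + 1
  7 = 7 · 1 + 0
gcd(479, 143) = 1.
Track Bezout coefficients alongside the remainders: start with r₀ = 479 = a·1 + b·0 (s = 1, t = 0) and r₁ = 143 = a·0 + b·1 (s = 0, t = 1); each new remainder r_{k+1} = r_{k-1} − q_k·r_k inherits s_{k+1} = s_{k-1} − q_k·s_k, t_{k+1} = t_{k-1} − q_k·t_k, so r_k = a·s_k + b·t_k at every step:
  q = 3: r = 50, s = 1 − 3·0 = 1, t = 0 − 3·1 = -3  (check: 479·1 + 143·(-3) = 50)
  q = 2: r = 43, s = 0 − 2·1 = -2, t = 1 − 2·(-3) = 7  (check: 479·(-2) + 143·7 = 43)
  q = 1: r = 7, s = 1 − 1·(-2) = 3, t = -3 − 1·7 = -10  (check: 479·3 + 143·(-10) = 7)
  q = 6: r = 1, s = -2 − 6·3 = -20, t = 7 − 6·(-10) = 67  (check: 479·(-20) + 143·67 = 1)
The row with r = 1 (the gcd) gives the Bezout coefficients s = -20, t = 67.
Result: 479 · (-20) + 143 · (67) = 1.

gcd(479, 143) = 1; s = -20, t = 67 (check: 479·(-20) + 143·67 = 1).


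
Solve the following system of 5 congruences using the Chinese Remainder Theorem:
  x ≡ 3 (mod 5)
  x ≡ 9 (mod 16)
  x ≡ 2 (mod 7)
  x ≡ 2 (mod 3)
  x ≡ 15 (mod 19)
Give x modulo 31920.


Product of moduli M = 5 · 16 · 7 · 3 · 19 = 31920.
Merge one congruence at a time:
  Start: x ≡ 3 (mod 5).
  Combine with x ≡ 9 (mod 16); new modulus lcm = 80.
    Write x = 3 + 5·t and substitute into x ≡ 9 (mod 16): 5·t ≡ 9 − 3 = 6 (mod 16).
    The inverse of 5 mod 16 is 13 (since 5·13 = 65 = 4·16 + 1), so t ≡ 13·6 = 78 ≡ 14 (mod 16).
    Then x = 3 + 5·14 = 73, valid modulo lcm(5, 16) = 80: x ≡ 73 (mod 80).
  Combine with x ≡ 2 (mod 7); new modulus lcm = 560.
    Write x = 73 + 80·t and substitute into x ≡ 2 (mod 7): 80·t ≡ 2 − 73 = -71 (mod 7).
    Reduce coefficients mod 7: 3·t ≡ 6 (mod 7).
    The inverse of 3 mod 7 is 5 (since 3·5 = 15 = 2·7 + 1), so t ≡ 5·6 = 30 ≡ 2 (mod 7).
    Then x = 73 + 80·2 = 233, valid modulo lcm(80, 7) = 560: x ≡ 233 (mod 560).
  Combine with x ≡ 2 (mod 3); new modulus lcm = 1680.
    Write x = 233 + 560·t and substitute into x ≡ 2 (mod 3): 560·t ≡ 2 − 233 = -231 (mod 3).
    Reduce coefficients mod 3: 2·t ≡ 0 (mod 3).
    The inverse of 2 mod 3 is 2 (since 2·2 = 4 = 1·3 + 1), so t ≡ 2·0 = 0 ≡ 0 (mod 3).
    Then x = 233 + 560·0 = 233, valid modulo lcm(560, 3) = 1680: x ≡ 233 (mod 1680).
  Combine with x ≡ 15 (mod 19); new modulus lcm = 31920.
    Write x = 233 + 1680·t and substitute into x ≡ 15 (mod 19): 1680·t ≡ 15 − 233 = -218 (mod 19).
    Reduce coefficients mod 19: 8·t ≡ 10 (mod 19).
    The inverse of 8 mod 19 is 12 (since 8·12 = 96 = 5·19 + 1), so t ≡ 12·10 = 120 ≡ 6 (mod 19).
    Then x = 233 + 1680·6 = 10313, valid modulo lcm(1680, 19) = 31920: x ≡ 10313 (mod 31920).
Verify against each original: 10313 mod 5 = 3, 10313 mod 16 = 9, 10313 mod 7 = 2, 10313 mod 3 = 2, 10313 mod 19 = 15.

x ≡ 10313 (mod 31920).


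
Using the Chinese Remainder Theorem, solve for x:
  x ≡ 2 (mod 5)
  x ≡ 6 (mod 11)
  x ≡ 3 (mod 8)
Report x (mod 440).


Moduli 5, 11, 8 are pairwise coprime; by CRT there is a unique solution modulo M = 5 · 11 · 8 = 440.
Solve pairwise, accumulating the modulus:
  Start with x ≡ 2 (mod 5).
  Combine with x ≡ 6 (mod 11): since gcd(5, 11) = 1, we get a unique residue mod 55.
    Write x = 2 + 5·t and substitute into x ≡ 6 (mod 11): 5·t ≡ 6 − 2 = 4 (mod 11).
    The inverse of 5 mod 11 is 9 (since 5·9 = 45 = 4·11 + 1), so t ≡ 9·4 = 36 ≡ 3 (mod 11).
    Then x = 2 + 5·3 = 17, valid modulo lcm(5, 11) = 55: x ≡ 17 (mod 55).
  Combine with x ≡ 3 (mod 8): since gcd(55, 8) = 1, we get a unique residue mod 440.
    Write x = 17 + 55·t and substitute into x ≡ 3 (mod 8): 55·t ≡ 3 − 17 = -14 (mod 8).
    Reduce coefficients mod 8: 7·t ≡ 2 (mod 8).
    The inverse of 7 mod 8 is 7 (since 7·7 = 49 = 6·8 + 1), so t ≡ 7·2 = 14 ≡ 6 (mod 8).
    Then x = 17 + 55·6 = 347, valid modulo lcm(55, 8) = 440: x ≡ 347 (mod 440).
Verify: 347 mod 5 = 2 ✓, 347 mod 11 = 6 ✓, 347 mod 8 = 3 ✓.

x ≡ 347 (mod 440).


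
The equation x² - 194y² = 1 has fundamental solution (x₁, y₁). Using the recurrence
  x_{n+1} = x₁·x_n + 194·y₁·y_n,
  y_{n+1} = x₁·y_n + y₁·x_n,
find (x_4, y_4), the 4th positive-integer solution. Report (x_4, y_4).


Step 1: Find the fundamental solution (x₁, y₁) of x² - 194y² = 1.
  Expand √194 as a continued fraction. a₀ = ⌊√194⌋ = 13; iterate m_{k+1} = d_k·a_k − m_k, d_{k+1} = (194 − m_{k+1}²)/d_k, a_{k+1} = ⌊(a₀ + m_{k+1})/d_{k+1}⌋ (starting m₀ = 0, d₀ = 1), with convergents p_k = a_k·p_{k-1} + p_{k-2}, q_k = a_k·q_{k-1} + q_{k-2} (p₋₁ = 1, q₋₁ = 0):
  k = 0: a₀ = 13; p₀/q₀ = 13/1; p₀² − 194·q₀² = 169 − 194 = -25.
  k = 1: m = 13, d = 25, a = ⌊(13 + 13)/25⌋ = 1; p/q = (1·13 + 1)/(1·1 + 0) = 14/1; p² − 194·q² = 196 − 194 = 2.
  k = 2: m = 12, d = 2, a = ⌊(13 + 12)/2⌋ = 12; p/q = (12·14 + 13)/(12·1 + 1) = 181/13; p² − 194·q² = 32761 − 32786 = -25.
  k = 3: m = 12, d = 25, a = ⌊(13 + 12)/25⌋ = 1; p/q = (1·181 + 14)/(1·13 + 1) = 195/14; p² − 194·q² = 38025 − 38024 = 1.
  The first convergent with p² − 194·q² = 1 gives the fundamental solution (x₁, y₁) = (195, 14).
Step 2: Apply the recurrence (x_{n+1}, y_{n+1}) = (x₁x_n + 194y₁y_n, x₁y_n + y₁x_n) repeatedly.
  From (x_1, y_1) = (195, 14): x_2 = 195·195 + 194·14·14 = 76049; y_2 = 195·14 + 14·195 = 5460.
  From (x_2, y_2) = (76049, 5460): x_3 = 195·76049 + 194·14·5460 = 29658915; y_3 = 195·5460 + 14·76049 = 2129386.
  From (x_3, y_3) = (29658915, 2129386): x_4 = 195·29658915 + 194·14·2129386 = 11566900801; y_4 = 195·2129386 + 14·29658915 = 830455080.
Step 3: Verify x_4² - 194·y_4² = 133793194140174441601 - 133793194140174441600 = 1 (should be 1). ✓

(x_1, y_1) = (195, 14); (x_4, y_4) = (11566900801, 830455080).


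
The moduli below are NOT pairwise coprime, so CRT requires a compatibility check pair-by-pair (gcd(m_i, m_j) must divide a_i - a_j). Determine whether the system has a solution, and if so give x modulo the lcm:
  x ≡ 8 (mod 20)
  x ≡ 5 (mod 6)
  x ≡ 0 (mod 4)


Moduli 20, 6, 4 are not pairwise coprime, so CRT works modulo lcm(m_i) when all pairwise compatibility conditions hold.
Pairwise compatibility: gcd(m_i, m_j) must divide a_i - a_j for every pair.
Merge one congruence at a time:
  Start: x ≡ 8 (mod 20).
  Combine with x ≡ 5 (mod 6): gcd(20, 6) = 2, and 5 - 8 = -3 is NOT divisible by 2.
    ⇒ system is inconsistent (no integer solution).

No solution (the system is inconsistent).


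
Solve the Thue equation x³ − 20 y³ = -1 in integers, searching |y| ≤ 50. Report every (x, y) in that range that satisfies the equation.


The equation is x³ - 20y³ = -1. For fixed y, x³ = 20·y³ − 1, so a solution requires the RHS to be a perfect cube.
Strategy: iterate y from -50 to 50, compute RHS = 20·y³ − 1, and check whether it is a (positive or negative) perfect cube.
Check small values of y:
  y = 0: RHS = -1 = (-1)³ ⇒ x = -1 works.
  y = 1: RHS = 19 is not a perfect cube.
  y = -1: RHS = -21 is not a perfect cube.
  y = 2: RHS = 159 is not a perfect cube.
  y = -2: RHS = -161 is not a perfect cube.
  y = 3: RHS = 539 is not a perfect cube.
  y = -3: RHS = -541 is not a perfect cube.
Continuing, at y = 7: RHS = 6859 = (19)³ ⇒ x = 19 works.
Searching the remaining y in |y| ≤ 50 finds no further solutions.
Collected solutions: (-1, 0), (19, 7).

Solutions (with |y| ≤ 50): (-1, 0), (19, 7).


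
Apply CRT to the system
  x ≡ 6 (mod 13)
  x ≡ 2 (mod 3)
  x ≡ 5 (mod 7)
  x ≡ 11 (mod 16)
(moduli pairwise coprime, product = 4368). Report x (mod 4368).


Product of moduli M = 13 · 3 · 7 · 16 = 4368.
Merge one congruence at a time:
  Start: x ≡ 6 (mod 13).
  Combine with x ≡ 2 (mod 3); new modulus lcm = 39.
    Write x = 6 + 13·t and substitute into x ≡ 2 (mod 3): 13·t ≡ 2 − 6 = -4 (mod 3).
    Reduce coefficients mod 3: 1·t ≡ 2 (mod 3).
    So t ≡ 2 (mod 3).
    Then x = 6 + 13·2 = 32, valid modulo lcm(13, 3) = 39: x ≡ 32 (mod 39).
  Combine with x ≡ 5 (mod 7); new modulus lcm = 273.
    Write x = 32 + 39·t and substitute into x ≡ 5 (mod 7): 39·t ≡ 5 − 32 = -27 (mod 7).
    Reduce coefficients mod 7: 4·t ≡ 1 (mod 7).
    The inverse of 4 mod 7 is 2 (since 4·2 = 8 = 1·7 + 1), so t ≡ 2·1 = 2 ≡ 2 (mod 7).
    Then x = 32 + 39·2 = 110, valid modulo lcm(39, 7) = 273: x ≡ 110 (mod 273).
  Combine with x ≡ 11 (mod 16); new modulus lcm = 4368.
    Write x = 110 + 273·t and substitute into x ≡ 11 (mod 16): 273·t ≡ 11 − 110 = -99 (mod 16).
    Reduce coefficients mod 16: 1·t ≡ 13 (mod 16).
    So t ≡ 13 (mod 16).
    Then x = 110 + 273·13 = 3659, valid modulo lcm(273, 16) = 4368: x ≡ 3659 (mod 4368).
Verify against each original: 3659 mod 13 = 6, 3659 mod 3 = 2, 3659 mod 7 = 5, 3659 mod 16 = 11.

x ≡ 3659 (mod 4368).


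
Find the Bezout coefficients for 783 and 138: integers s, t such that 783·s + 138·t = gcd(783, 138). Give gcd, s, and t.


Euclidean algorithm on (783, 138) — divide until remainder is 0:
  783 = 5 · 138 + 93
  138 = 1 · 93 + 45
  93 = 2 · 45 + 3
  45 = 15 · 3 + 0
gcd(783, 138) = 3.
Track Bezout coefficients alongside the remainders: start with r₀ = 783 = a·1 + b·0 (s = 1, t = 0) and r₁ = 138 = a·0 + b·1 (s = 0, t = 1); each new remainder r_{k+1} = r_{k-1} − q_k·r_k inherits s_{k+1} = s_{k-1} − q_k·s_k, t_{k+1} = t_{k-1} − q_k·t_k, so r_k = a·s_k + b·t_k at every step:
  q = 5: r = 93, s = 1 − 5·0 = 1, t = 0 − 5·1 = -5  (check: 783·1 + 138·(-5) = 93)
  q = 1: r = 45, s = 0 − 1·1 = -1, t = 1 − 1·(-5) = 6  (check: 783·(-1) + 138·6 = 45)
  q = 2: r = 3, s = 1 − 2·(-1) = 3, t = -5 − 2·6 = -17  (check: 783·3 + 138·(-17) = 3)
The row with r = 3 (the gcd) gives the Bezout coefficients s = 3, t = -17.
Result: 783 · (3) + 138 · (-17) = 3.

gcd(783, 138) = 3; s = 3, t = -17 (check: 783·3 + 138·(-17) = 3).


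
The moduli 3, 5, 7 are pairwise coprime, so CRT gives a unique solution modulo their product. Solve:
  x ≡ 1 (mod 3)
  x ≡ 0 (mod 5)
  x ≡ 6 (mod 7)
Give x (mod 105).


Moduli 3, 5, 7 are pairwise coprime; by CRT there is a unique solution modulo M = 3 · 5 · 7 = 105.
Solve pairwise, accumulating the modulus:
  Start with x ≡ 1 (mod 3).
  Combine with x ≡ 0 (mod 5): since gcd(3, 5) = 1, we get a unique residue mod 15.
    Write x = 1 + 3·t and substitute into x ≡ 0 (mod 5): 3·t ≡ 0 − 1 = -1 (mod 5).
    Reduce coefficients mod 5: 3·t ≡ 4 (mod 5).
    The inverse of 3 mod 5 is 2 (since 3·2 = 6 = 1·5 + 1), so t ≡ 2·4 = 8 ≡ 3 (mod 5).
    Then x = 1 + 3·3 = 10, valid modulo lcm(3, 5) = 15: x ≡ 10 (mod 15).
  Combine with x ≡ 6 (mod 7): since gcd(15, 7) = 1, we get a unique residue mod 105.
    Write x = 10 + 15·t and substitute into x ≡ 6 (mod 7): 15·t ≡ 6 − 10 = -4 (mod 7).
    Reduce coefficients mod 7: 1·t ≡ 3 (mod 7).
    So t ≡ 3 (mod 7).
    Then x = 10 + 15·3 = 55, valid modulo lcm(15, 7) = 105: x ≡ 55 (mod 105).
Verify: 55 mod 3 = 1 ✓, 55 mod 5 = 0 ✓, 55 mod 7 = 6 ✓.

x ≡ 55 (mod 105).


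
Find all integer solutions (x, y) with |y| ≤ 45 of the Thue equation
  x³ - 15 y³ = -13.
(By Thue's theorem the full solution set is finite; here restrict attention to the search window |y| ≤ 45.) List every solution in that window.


The equation is x³ - 15y³ = -13. For fixed y, x³ = 15·y³ − 13, so a solution requires the RHS to be a perfect cube.
Strategy: iterate y from -45 to 45, compute RHS = 15·y³ − 13, and check whether it is a (positive or negative) perfect cube.
Check small values of y:
  y = 0: RHS = -13 is not a perfect cube.
  y = 1: RHS = 2 is not a perfect cube.
  y = -1: RHS = -28 is not a perfect cube.
  y = 2: RHS = 107 is not a perfect cube.
  y = -2: RHS = -133 is not a perfect cube.
  y = 3: RHS = 392 is not a perfect cube.
  y = -3: RHS = -418 is not a perfect cube.
Continuing the search up to |y| = 45 finds no solutions either.
No (x, y) in the scanned range satisfies the equation.

No integer solutions with |y| ≤ 45.


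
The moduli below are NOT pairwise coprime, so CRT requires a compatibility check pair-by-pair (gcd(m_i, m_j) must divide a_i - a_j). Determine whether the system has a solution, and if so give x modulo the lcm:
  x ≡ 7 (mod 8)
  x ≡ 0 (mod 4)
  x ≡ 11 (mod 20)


Moduli 8, 4, 20 are not pairwise coprime, so CRT works modulo lcm(m_i) when all pairwise compatibility conditions hold.
Pairwise compatibility: gcd(m_i, m_j) must divide a_i - a_j for every pair.
Merge one congruence at a time:
  Start: x ≡ 7 (mod 8).
  Combine with x ≡ 0 (mod 4): gcd(8, 4) = 4, and 0 - 7 = -7 is NOT divisible by 4.
    ⇒ system is inconsistent (no integer solution).

No solution (the system is inconsistent).


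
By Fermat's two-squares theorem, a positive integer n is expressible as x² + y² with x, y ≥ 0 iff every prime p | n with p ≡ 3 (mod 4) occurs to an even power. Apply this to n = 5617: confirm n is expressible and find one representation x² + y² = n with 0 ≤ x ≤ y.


Step 1: Factor n = 5617 = 41 · 137.
Step 2: Check the mod-4 condition on each prime factor: 41 ≡ 1 (mod 4), exponent 1; 137 ≡ 1 (mod 4), exponent 1.
All primes ≡ 3 (mod 4) appear to even exponent (or don't appear), so by the two-squares theorem n IS expressible as a sum of two squares.
Step 3: Build a representation. Here n = 41 · 137 is a product of primes ≡ 1 (mod 4). Each prime p ≡ 1 (mod 4) is itself a sum of two squares; find a² by testing p − a² for a perfect square:
  41: 41 − 1² = 40, 41 − 2² = 37, 41 − 3² = 32, 41 − 4² = 25 = 5² ⇒ 41 = 4² + 5².
  137: 137 − 1² = 136, 137 − 2² = 133, 137 − 3² = 128, 137 − 4² = 121 = 11² ⇒ 137 = 4² + 11².
  Combine using the Brahmagupta–Fibonacci identity (a² + b²)(c² + d²) = (ac − bd)² + (ad + bc)² = (ac + bd)² + (ad − bc)²:
  41 · 137 = 5617: from (4² + 5²)(4² + 11²), take (4·4 − 5·11, 4·11 + 5·4) = (16 − 55, 44 + 20) = (-39, 64); dropping signs (only squares matter) gives (39, 64); check 39² + 64² = 1521 + 4096 = 5617 ✓.
Step 4: Order so x ≤ y and verify: 39² + 64² = 1521 + 4096 = 5617 = n. ✓

n = 5617 = 39² + 64² (one valid representation with x ≤ y).


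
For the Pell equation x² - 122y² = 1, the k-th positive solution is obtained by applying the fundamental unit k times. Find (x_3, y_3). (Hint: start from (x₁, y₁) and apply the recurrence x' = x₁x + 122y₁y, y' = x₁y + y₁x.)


Step 1: Find the fundamental solution (x₁, y₁) of x² - 122y² = 1.
  Expand √122 as a continued fraction. a₀ = ⌊√122⌋ = 11; iterate m_{k+1} = d_k·a_k − m_k, d_{k+1} = (122 − m_{k+1}²)/d_k, a_{k+1} = ⌊(a₀ + m_{k+1})/d_{k+1}⌋ (starting m₀ = 0, d₀ = 1), with convergents p_k = a_k·p_{k-1} + p_{k-2}, q_k = a_k·q_{k-1} + q_{k-2} (p₋₁ = 1, q₋₁ = 0):
  k = 0: a₀ = 11; p₀/q₀ = 11/1; p₀² − 122·q₀² = 121 − 122 = -1.
  k = 1: m = 11, d = 1, a = ⌊(11 + 11)/1⌋ = 22; p/q = (22·11 + 1)/(22·1 + 0) = 243/22; p² − 122·q² = 59049 − 59048 = 1.
  The first convergent with p² − 122·q² = 1 gives the fundamental solution (x₁, y₁) = (243, 22).
Step 2: Apply the recurrence (x_{n+1}, y_{n+1}) = (x₁x_n + 122y₁y_n, x₁y_n + y₁x_n) repeatedly.
  From (x_1, y_1) = (243, 22): x_2 = 243·243 + 122·22·22 = 118097; y_2 = 243·22 + 22·243 = 10692.
  From (x_2, y_2) = (118097, 10692): x_3 = 243·118097 + 122·22·10692 = 57394899; y_3 = 243·10692 + 22·118097 = 5196290.
Step 3: Verify x_3² - 122·y_3² = 3294174431220201 - 3294174431220200 = 1 (should be 1). ✓

(x_1, y_1) = (243, 22); (x_3, y_3) = (57394899, 5196290).


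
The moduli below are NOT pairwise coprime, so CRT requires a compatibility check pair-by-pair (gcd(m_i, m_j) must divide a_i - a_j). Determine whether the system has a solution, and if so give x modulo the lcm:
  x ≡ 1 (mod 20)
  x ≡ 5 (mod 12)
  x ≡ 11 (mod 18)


Moduli 20, 12, 18 are not pairwise coprime, so CRT works modulo lcm(m_i) when all pairwise compatibility conditions hold.
Pairwise compatibility: gcd(m_i, m_j) must divide a_i - a_j for every pair.
Merge one congruence at a time:
  Start: x ≡ 1 (mod 20).
  Combine with x ≡ 5 (mod 12): gcd(20, 12) = 4; 5 - 1 = 4, which IS divisible by 4, so compatible.
    Write x = 1 + 20·t and substitute into x ≡ 5 (mod 12): 20·t ≡ 5 − 1 = 4 (mod 12).
    Divide the congruence (and modulus) by g = 4: 5·t ≡ 1 (mod 3).
    Reduce coefficients mod 3: 2·t ≡ 1 (mod 3).
    The inverse of 2 mod 3 is 2 (since 2·2 = 4 = 1·3 + 1), so t ≡ 2·1 = 2 ≡ 2 (mod 3).
    Then x = 1 + 20·2 = 41, valid modulo lcm(20, 12) = 60: x ≡ 41 (mod 60).
  Combine with x ≡ 11 (mod 18): gcd(60, 18) = 6; 11 - 41 = -30, which IS divisible by 6, so compatible.
    Write x = 41 + 60·t and substitute into x ≡ 11 (mod 18): 60·t ≡ 11 − 41 = -30 (mod 18).
    Divide the congruence (and modulus) by g = 6: 10·t ≡ -5 (mod 3).
    Reduce coefficients mod 3: 1·t ≡ 1 (mod 3).
    So t ≡ 1 (mod 3).
    Then x = 41 + 60·1 = 101, valid modulo lcm(60, 18) = 180: x ≡ 101 (mod 180).
Verify: 101 mod 20 = 1, 101 mod 12 = 5, 101 mod 18 = 11.

x ≡ 101 (mod 180).


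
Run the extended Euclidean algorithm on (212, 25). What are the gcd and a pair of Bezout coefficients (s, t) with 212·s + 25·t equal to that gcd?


Euclidean algorithm on (212, 25) — divide until remainder is 0:
  212 = 8 · 25 + 12
  25 = 2 · 12 + 1
  12 = 12 · 1 + 0
gcd(212, 25) = 1.
Track Bezout coefficients alongside the remainders: start with r₀ = 212 = a·1 + b·0 (s = 1, t = 0) and r₁ = 25 = a·0 + b·1 (s = 0, t = 1); each new remainder r_{k+1} = r_{k-1} − q_k·r_k inherits s_{k+1} = s_{k-1} − q_k·s_k, t_{k+1} = t_{k-1} − q_k·t_k, so r_k = a·s_k + b·t_k at every step:
  q = 8: r = 12, s = 1 − 8·0 = 1, t = 0 − 8·1 = -8  (check: 212·1 + 25·(-8) = 12)
  q = 2: r = 1, s = 0 − 2·1 = -2, t = 1 − 2·(-8) = 17  (check: 212·(-2) + 25·17 = 1)
The row with r = 1 (the gcd) gives the Bezout coefficients s = -2, t = 17.
Result: 212 · (-2) + 25 · (17) = 1.

gcd(212, 25) = 1; s = -2, t = 17 (check: 212·(-2) + 25·17 = 1).


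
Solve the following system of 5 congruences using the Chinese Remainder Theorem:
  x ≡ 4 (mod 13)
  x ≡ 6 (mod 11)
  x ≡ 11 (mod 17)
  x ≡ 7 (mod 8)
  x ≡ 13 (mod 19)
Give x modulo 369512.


Product of moduli M = 13 · 11 · 17 · 8 · 19 = 369512.
Merge one congruence at a time:
  Start: x ≡ 4 (mod 13).
  Combine with x ≡ 6 (mod 11); new modulus lcm = 143.
    Write x = 4 + 13·t and substitute into x ≡ 6 (mod 11): 13·t ≡ 6 − 4 = 2 (mod 11).
    Reduce coefficients mod 11: 2·t ≡ 2 (mod 11).
    The inverse of 2 mod 11 is 6 (since 2·6 = 12 = 1·11 + 1), so t ≡ 6·2 = 12 ≡ 1 (mod 11).
    Then x = 4 + 13·1 = 17, valid modulo lcm(13, 11) = 143: x ≡ 17 (mod 143).
  Combine with x ≡ 11 (mod 17); new modulus lcm = 2431.
    Write x = 17 + 143·t and substitute into x ≡ 11 (mod 17): 143·t ≡ 11 − 17 = -6 (mod 17).
    Reduce coefficients mod 17: 7·t ≡ 11 (mod 17).
    The inverse of 7 mod 17 is 5 (since 7·5 = 35 = 2·17 + 1), so t ≡ 5·11 = 55 ≡ 4 (mod 17).
    Then x = 17 + 143·4 = 589, valid modulo lcm(143, 17) = 2431: x ≡ 589 (mod 2431).
  Combine with x ≡ 7 (mod 8); new modulus lcm = 19448.
    Write x = 589 + 2431·t and substitute into x ≡ 7 (mod 8): 2431·t ≡ 7 − 589 = -582 (mod 8).
    Reduce coefficients mod 8: 7·t ≡ 2 (mod 8).
    The inverse of 7 mod 8 is 7 (since 7·7 = 49 = 6·8 + 1), so t ≡ 7·2 = 14 ≡ 6 (mod 8).
    Then x = 589 + 2431·6 = 15175, valid modulo lcm(2431, 8) = 19448: x ≡ 15175 (mod 19448).
  Combine with x ≡ 13 (mod 19); new modulus lcm = 369512.
    Write x = 15175 + 19448·t and substitute into x ≡ 13 (mod 19): 19448·t ≡ 13 − 15175 = -15162 (mod 19).
    Reduce coefficients mod 19: 11·t ≡ 0 (mod 19).
    The inverse of 11 mod 19 is 7 (since 11·7 = 77 = 4·19 + 1), so t ≡ 7·0 = 0 ≡ 0 (mod 19).
    Then x = 15175 + 19448·0 = 15175, valid modulo lcm(19448, 19) = 369512: x ≡ 15175 (mod 369512).
Verify against each original: 15175 mod 13 = 4, 15175 mod 11 = 6, 15175 mod 17 = 11, 15175 mod 8 = 7, 15175 mod 19 = 13.

x ≡ 15175 (mod 369512).


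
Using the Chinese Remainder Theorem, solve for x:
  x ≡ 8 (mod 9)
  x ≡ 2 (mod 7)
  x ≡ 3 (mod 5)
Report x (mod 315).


Moduli 9, 7, 5 are pairwise coprime; by CRT there is a unique solution modulo M = 9 · 7 · 5 = 315.
Solve pairwise, accumulating the modulus:
  Start with x ≡ 8 (mod 9).
  Combine with x ≡ 2 (mod 7): since gcd(9, 7) = 1, we get a unique residue mod 63.
    Write x = 8 + 9·t and substitute into x ≡ 2 (mod 7): 9·t ≡ 2 − 8 = -6 (mod 7).
    Reduce coefficients mod 7: 2·t ≡ 1 (mod 7).
    The inverse of 2 mod 7 is 4 (since 2·4 = 8 = 1·7 + 1), so t ≡ 4·1 = 4 ≡ 4 (mod 7).
    Then x = 8 + 9·4 = 44, valid modulo lcm(9, 7) = 63: x ≡ 44 (mod 63).
  Combine with x ≡ 3 (mod 5): since gcd(63, 5) = 1, we get a unique residue mod 315.
    Write x = 44 + 63·t and substitute into x ≡ 3 (mod 5): 63·t ≡ 3 − 44 = -41 (mod 5).
    Reduce coefficients mod 5: 3·t ≡ 4 (mod 5).
    The inverse of 3 mod 5 is 2 (since 3·2 = 6 = 1·5 + 1), so t ≡ 2·4 = 8 ≡ 3 (mod 5).
    Then x = 44 + 63·3 = 233, valid modulo lcm(63, 5) = 315: x ≡ 233 (mod 315).
Verify: 233 mod 9 = 8 ✓, 233 mod 7 = 2 ✓, 233 mod 5 = 3 ✓.

x ≡ 233 (mod 315).


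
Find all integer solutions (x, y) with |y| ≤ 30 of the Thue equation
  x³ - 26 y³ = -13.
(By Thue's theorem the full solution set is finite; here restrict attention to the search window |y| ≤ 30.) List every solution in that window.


The equation is x³ - 26y³ = -13. For fixed y, x³ = 26·y³ − 13, so a solution requires the RHS to be a perfect cube.
Strategy: iterate y from -30 to 30, compute RHS = 26·y³ − 13, and check whether it is a (positive or negative) perfect cube.
Check small values of y:
  y = 0: RHS = -13 is not a perfect cube.
  y = 1: RHS = 13 is not a perfect cube.
  y = -1: RHS = -39 is not a perfect cube.
  y = 2: RHS = 195 is not a perfect cube.
  y = -2: RHS = -221 is not a perfect cube.
  y = 3: RHS = 689 is not a perfect cube.
  y = -3: RHS = -715 is not a perfect cube.
Continuing the search up to |y| = 30 finds no solutions either.
No (x, y) in the scanned range satisfies the equation.

No integer solutions with |y| ≤ 30.


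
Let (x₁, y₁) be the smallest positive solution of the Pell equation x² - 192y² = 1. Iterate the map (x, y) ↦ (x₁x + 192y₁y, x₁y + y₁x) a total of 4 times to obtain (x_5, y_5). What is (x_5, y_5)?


Step 1: Find the fundamental solution (x₁, y₁) of x² - 192y² = 1.
  Expand √192 as a continued fraction. a₀ = ⌊√192⌋ = 13; iterate m_{k+1} = d_k·a_k − m_k, d_{k+1} = (192 − m_{k+1}²)/d_k, a_{k+1} = ⌊(a₀ + m_{k+1})/d_{k+1}⌋ (starting m₀ = 0, d₀ = 1), with convergents p_k = a_k·p_{k-1} + p_{k-2}, q_k = a_k·q_{k-1} + q_{k-2} (p₋₁ = 1, q₋₁ = 0):
  k = 0: a₀ = 13; p₀/q₀ = 13/1; p₀² − 192·q₀² = 169 − 192 = -23.
  k = 1: m = 13, d = 23, a = ⌊(13 + 13)/23⌋ = 1; p/q = (1·13 + 1)/(1·1 + 0) = 14/1; p² − 192·q² = 196 − 192 = 4.
  k = 2: m = 10, d = 4, a = ⌊(13 + 10)/4⌋ = 5; p/q = (5·14 + 13)/(5·1 + 1) = 83/6; p² − 192·q² = 6889 − 6912 = -23.
  k = 3: m = 10, d = 23, a = ⌊(13 + 10)/23⌋ = 1; p/q = (1·83 + 14)/(1·6 + 1) = 97/7; p² − 192·q² = 9409 − 9408 = 1.
  The first convergent with p² − 192·q² = 1 gives the fundamental solution (x₁, y₁) = (97, 7).
Step 2: Apply the recurrence (x_{n+1}, y_{n+1}) = (x₁x_n + 192y₁y_n, x₁y_n + y₁x_n) repeatedly.
  From (x_1, y_1) = (97, 7): x_2 = 97·97 + 192·7·7 = 18817; y_2 = 97·7 + 7·97 = 1358.
  From (x_2, y_2) = (18817, 1358): x_3 = 97·18817 + 192·7·1358 = 3650401; y_3 = 97·1358 + 7·18817 = 263445.
  From (x_3, y_3) = (3650401, 263445): x_4 = 97·3650401 + 192·7·263445 = 708158977; y_4 = 97·263445 + 7·3650401 = 51106972.
  From (x_4, y_4) = (708158977, 51106972): x_5 = 97·708158977 + 192·7·51106972 = 137379191137; y_5 = 97·51106972 + 7·708158977 = 9914489123.
Step 3: Verify x_5² - 192·y_5² = 18873042157456379352769 - 18873042157456379352768 = 1 (should be 1). ✓

(x_1, y_1) = (97, 7); (x_5, y_5) = (137379191137, 9914489123).
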